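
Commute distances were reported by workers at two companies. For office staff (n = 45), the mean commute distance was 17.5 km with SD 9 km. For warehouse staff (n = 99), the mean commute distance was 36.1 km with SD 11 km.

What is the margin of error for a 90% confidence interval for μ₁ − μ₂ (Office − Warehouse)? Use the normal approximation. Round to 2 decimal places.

2.86

Per-group SEs: s₁/√n₁ = 9/√45 = 1.3416, s₂/√n₂ = 11/√99 = 1.1055.
Unpooled SE of the difference: √(1.79989056 + 1.22213025) = 1.7384.
Margin of error = z* · SE = 1.645 × 1.7384 = 2.8597.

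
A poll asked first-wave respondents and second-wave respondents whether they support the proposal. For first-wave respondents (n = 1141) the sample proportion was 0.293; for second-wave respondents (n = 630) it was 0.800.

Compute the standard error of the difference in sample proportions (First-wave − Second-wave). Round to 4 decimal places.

SE₁ = √(p̂₁(1−p̂₁)/n₁) = √(0.2930·0.7070/1141) = 0.01347; SE₂ = √(0.8000·0.2000/630) = 0.01594.
Independent samples: SE of the difference = √(SE₁² + SE₂²) = √(0.0001814409 + 0.0002540836) = 0.02087.

0.0209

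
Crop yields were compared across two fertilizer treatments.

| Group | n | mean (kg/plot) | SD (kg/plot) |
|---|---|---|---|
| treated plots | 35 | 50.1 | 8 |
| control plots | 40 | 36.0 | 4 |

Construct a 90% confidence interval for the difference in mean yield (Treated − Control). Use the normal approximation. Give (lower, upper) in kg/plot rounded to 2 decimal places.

(11.64, 16.56)

Standard errors of each mean: 8/√35 = 1.3522 and 4/√40 = 0.6325.
SE(x̄₁ − x̄₂) = √(1.3522² + 0.6325²) = 1.4928 for independent samples with unequal variances.
With z* = 1.645, the margin is 1.645 × 1.4928 = 2.4557.
x̄₁ − x̄₂ = 50.1 − 36.0 = 14.1000; the interval is 14.1000 ± 2.4557 = (11.64, 16.56).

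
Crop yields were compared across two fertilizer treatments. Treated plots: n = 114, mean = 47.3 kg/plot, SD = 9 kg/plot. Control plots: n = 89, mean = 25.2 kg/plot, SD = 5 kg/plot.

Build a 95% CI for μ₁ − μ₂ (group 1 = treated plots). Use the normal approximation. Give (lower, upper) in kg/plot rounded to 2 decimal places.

Per-group SEs: s₁/√n₁ = 9/√114 = 0.8429, s₂/√n₂ = 5/√89 = 0.5300.
Unpooled SE of the difference: √(0.71048041 + 0.2809) = 0.9957.
Margin of error = z* · SE = 1.960 × 0.9957 = 1.9516.
x̄₁ − x̄₂ = 47.3 − 25.2 = 22.1000.
CI: 22.1000 ± 1.9516 = (20.15, 24.05).

(20.15, 24.05)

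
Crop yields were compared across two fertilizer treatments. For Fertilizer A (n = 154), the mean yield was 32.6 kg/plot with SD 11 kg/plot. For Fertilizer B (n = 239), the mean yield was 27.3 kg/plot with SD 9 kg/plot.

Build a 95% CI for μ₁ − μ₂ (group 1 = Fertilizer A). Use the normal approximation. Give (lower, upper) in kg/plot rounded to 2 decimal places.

Per-group SEs: s₁/√n₁ = 11/√154 = 0.8864, s₂/√n₂ = 9/√239 = 0.5822.
Unpooled SE of the difference: √(0.78570496 + 0.33895684) = 1.0605.
Margin of error = z* · SE = 1.960 × 1.0605 = 2.0786.
x̄₁ − x̄₂ = 32.6 − 27.3 = 5.3000.
CI: 5.3000 ± 2.0786 = (3.22, 7.38).

(3.22, 7.38)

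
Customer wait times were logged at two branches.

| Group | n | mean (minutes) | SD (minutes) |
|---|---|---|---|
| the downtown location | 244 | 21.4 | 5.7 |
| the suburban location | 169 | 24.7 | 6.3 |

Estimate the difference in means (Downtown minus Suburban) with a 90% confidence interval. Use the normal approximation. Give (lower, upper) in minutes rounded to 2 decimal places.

(-4.30, -2.30)

Standard errors of each mean: 5.7/√244 = 0.3649 and 6.3/√169 = 0.4846.
SE(x̄₁ − x̄₂) = √(0.3649² + 0.4846²) = 0.6066 for independent samples with unequal variances.
With z* = 1.645, the margin is 1.645 × 0.6066 = 0.9979.
x̄₁ − x̄₂ = 21.4 − 24.7 = -3.3000; the interval is -3.3000 ± 0.9979 = (-4.30, -2.30).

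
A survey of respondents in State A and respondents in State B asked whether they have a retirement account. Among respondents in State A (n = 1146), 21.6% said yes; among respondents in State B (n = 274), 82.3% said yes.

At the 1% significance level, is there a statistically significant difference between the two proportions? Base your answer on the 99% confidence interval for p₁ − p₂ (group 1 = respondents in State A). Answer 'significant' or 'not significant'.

significant

Each SE is √(p̂(1−p̂)/n): √(0.2160·0.7840/1146) = 0.01216 and √(0.8230·0.1770/274) = 0.02306.
SE(p̂₁ − p̂₂) = √(SE₁² + SE₂²) = √(0.0001478656 + 0.0005317636) = 0.02607, since the two samples are independent.
At 99% confidence z* = 2.576; margin = 2.576 × 0.02607 = 0.06716.
The difference is 0.2160 − 0.8230 = -0.6070, so the interval is -0.6070 ± 0.06716 = (-0.67416, -0.53984).
The interval (-0.67416, -0.53984) does not contain 0, so the difference is significant.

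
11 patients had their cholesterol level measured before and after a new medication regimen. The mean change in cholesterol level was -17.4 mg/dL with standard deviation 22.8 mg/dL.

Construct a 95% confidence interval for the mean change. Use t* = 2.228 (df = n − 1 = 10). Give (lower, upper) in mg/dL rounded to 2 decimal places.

(-32.72, -2.08)

Paired design: SE = s_d/√n = 22.8/√11 = 6.8745.
t* = 2.228; margin of error = 2.228 × 6.8745 = 15.3164.
-17.4 ± 15.3164 → (-32.72, -2.08).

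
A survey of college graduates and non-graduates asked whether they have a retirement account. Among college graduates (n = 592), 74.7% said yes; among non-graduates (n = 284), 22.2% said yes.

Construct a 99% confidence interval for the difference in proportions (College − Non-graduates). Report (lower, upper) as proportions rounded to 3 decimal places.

SE₁ = √(p̂₁(1−p̂₁)/n₁) = √(0.7470·0.2530/592) = 0.01787; SE₂ = √(0.2220·0.7780/284) = 0.02466.
Independent samples: SE of the difference = √(SE₁² + SE₂²) = √(0.0003193369 + 0.0006081156) = 0.03045.
z* for 99% confidence is 2.576, so the margin of error is 2.576 × 0.03045 = 0.07844.
Point estimate p̂₁ − p̂₂ = 0.7470 − 0.2220 = 0.5250.
0.5250 ± 0.07844 → (0.447, 0.603).

(0.447, 0.603)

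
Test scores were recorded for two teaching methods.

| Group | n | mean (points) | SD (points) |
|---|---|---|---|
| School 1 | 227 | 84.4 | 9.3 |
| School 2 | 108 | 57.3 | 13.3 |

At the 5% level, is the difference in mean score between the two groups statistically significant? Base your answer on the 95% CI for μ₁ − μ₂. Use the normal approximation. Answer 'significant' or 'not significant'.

Per-group SEs: s₁/√n₁ = 9.3/√227 = 0.6173, s₂/√n₂ = 13.3/√108 = 1.2798.
Unpooled SE of the difference: √(0.38105929 + 1.63788804) = 1.4209.
Margin of error = z* · SE = 1.960 × 1.4209 = 2.7850.
x̄₁ − x̄₂ = 84.4 − 57.3 = 27.1000.
CI: 27.1000 ± 2.7850 = (24.3150, 29.8850).
The interval (24.3150, 29.8850) does not contain 0, so the difference is significant.

significant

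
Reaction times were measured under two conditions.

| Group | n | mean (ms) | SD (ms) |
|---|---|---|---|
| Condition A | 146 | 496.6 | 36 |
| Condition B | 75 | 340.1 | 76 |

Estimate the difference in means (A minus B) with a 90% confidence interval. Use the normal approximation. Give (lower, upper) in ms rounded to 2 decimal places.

(141.25, 171.75)

Standard errors of each mean: 36/√146 = 2.9794 and 76/√75 = 8.7757.
SE(x̄₁ − x̄₂) = √(2.9794² + 8.7757²) = 9.2677 for independent samples with unequal variances.
With z* = 1.645, the margin is 1.645 × 9.2677 = 15.2454.
x̄₁ − x̄₂ = 496.6 − 340.1 = 156.5000; the interval is 156.5000 ± 15.2454 = (141.25, 171.75).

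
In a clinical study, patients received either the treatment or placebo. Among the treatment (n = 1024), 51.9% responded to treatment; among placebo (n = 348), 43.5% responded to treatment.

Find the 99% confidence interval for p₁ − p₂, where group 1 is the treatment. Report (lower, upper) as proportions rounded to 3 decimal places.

(0.005, 0.163)

The two standard errors are √(0.5190×0.4810/1024) = 0.01561 and √(0.4350×0.5650/348) = 0.02658.
Because the samples are independent, SE_diff = √(0.01561² + 0.02658²) = 0.03082.
Using z* = 2.576 for 99%, ME = 2.576 × 0.03082 = 0.07939.
p̂₁ − p̂₂ = 0.0840; interval 0.0840 ± 0.07939 gives (0.005, 0.163).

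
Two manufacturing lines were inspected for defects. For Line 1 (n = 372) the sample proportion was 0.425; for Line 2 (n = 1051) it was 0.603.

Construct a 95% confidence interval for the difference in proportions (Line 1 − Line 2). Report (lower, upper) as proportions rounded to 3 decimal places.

(-0.236, -0.120)

Each SE is √(p̂(1−p̂)/n): √(0.4250·0.5750/372) = 0.02563 and √(0.6030·0.3970/1051) = 0.01509.
SE(p̂₁ − p̂₂) = √(SE₁² + SE₂²) = √(0.0006568969 + 0.0002277081) = 0.02974, since the two samples are independent.
At 95% confidence z* = 1.960; margin = 1.960 × 0.02974 = 0.05829.
The difference is 0.4250 − 0.6030 = -0.1780, so the interval is -0.1780 ± 0.05829 = (-0.236, -0.120).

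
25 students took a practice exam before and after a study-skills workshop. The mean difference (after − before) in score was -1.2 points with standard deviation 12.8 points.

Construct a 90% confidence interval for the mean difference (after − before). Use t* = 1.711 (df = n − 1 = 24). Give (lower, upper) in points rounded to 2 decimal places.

(-5.58, 3.18)

Paired design: SE = s_d/√n = 12.8/√25 = 2.5600.
t* = 1.711; margin of error = 1.711 × 2.5600 = 4.3802.
-1.2 ± 4.3802 → (-5.58, 3.18).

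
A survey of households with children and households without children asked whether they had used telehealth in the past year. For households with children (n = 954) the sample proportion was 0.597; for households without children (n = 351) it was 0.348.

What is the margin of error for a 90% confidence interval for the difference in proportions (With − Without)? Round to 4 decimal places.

SE₁ = √(p̂₁(1−p̂₁)/n₁) = √(0.5970·0.4030/954) = 0.01588; SE₂ = √(0.3480·0.6520/351) = 0.02542.
Independent samples: SE of the difference = √(SE₁² + SE₂²) = √(0.0002521744 + 0.0006461764) = 0.02997.
z* for 90% confidence is 1.645, so the margin of error is 1.645 × 0.02997 = 0.04930.

0.0493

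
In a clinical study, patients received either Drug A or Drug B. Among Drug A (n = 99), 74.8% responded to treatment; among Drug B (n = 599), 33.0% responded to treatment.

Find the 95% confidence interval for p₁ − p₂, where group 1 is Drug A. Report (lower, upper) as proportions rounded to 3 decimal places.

(0.325, 0.511)

The two standard errors are √(0.7480×0.2520/99) = 0.04363 and √(0.3300×0.6700/599) = 0.01921.
Because the samples are independent, SE_diff = √(0.04363² + 0.01921²) = 0.04767.
Using z* = 1.960 for 95%, ME = 1.960 × 0.04767 = 0.09343.
p̂₁ − p̂₂ = 0.4180; interval 0.4180 ± 0.09343 gives (0.325, 0.511).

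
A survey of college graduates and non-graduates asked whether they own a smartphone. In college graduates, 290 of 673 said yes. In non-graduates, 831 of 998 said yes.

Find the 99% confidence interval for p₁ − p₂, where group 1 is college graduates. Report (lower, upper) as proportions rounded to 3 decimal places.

p̂₁ = 290/673 = 0.4309 and p̂₂ = 831/998 = 0.8327.
SE₁ = √(p̂₁(1−p̂₁)/n₁) = √(0.4309·0.5691/673) = 0.01909; SE₂ = √(0.8327·0.1673/998) = 0.01181.
Independent samples: SE of the difference = √(SE₁² + SE₂²) = √(0.0003644281 + 0.0001394761) = 0.02245.
z* for 99% confidence is 2.576, so the margin of error is 2.576 × 0.02245 = 0.05783.
Point estimate p̂₁ − p̂₂ = 0.4309 − 0.8327 = -0.4018.
-0.4018 ± 0.05783 → (-0.460, -0.344).

(-0.460, -0.344)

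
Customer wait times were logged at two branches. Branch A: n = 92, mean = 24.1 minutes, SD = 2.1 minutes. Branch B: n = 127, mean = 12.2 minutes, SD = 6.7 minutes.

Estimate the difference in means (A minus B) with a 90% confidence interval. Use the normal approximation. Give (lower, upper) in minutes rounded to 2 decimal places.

(10.86, 12.94)

Per-group SEs: s₁/√n₁ = 2.1/√92 = 0.2189, s₂/√n₂ = 6.7/√127 = 0.5945.
Unpooled SE of the difference: √(0.04791721 + 0.35343025) = 0.6335.
Margin of error = z* · SE = 1.645 × 0.6335 = 1.0421.
x̄₁ − x̄₂ = 24.1 − 12.2 = 11.9000.
CI: 11.9000 ± 1.0421 = (10.86, 12.94).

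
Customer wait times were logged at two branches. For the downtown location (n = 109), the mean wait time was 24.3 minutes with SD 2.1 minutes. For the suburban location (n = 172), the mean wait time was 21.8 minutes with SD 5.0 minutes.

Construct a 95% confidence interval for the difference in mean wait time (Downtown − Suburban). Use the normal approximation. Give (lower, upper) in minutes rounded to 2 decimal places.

Standard errors of each mean: 2.1/√109 = 0.2011 and 5.0/√172 = 0.3812.
SE(x̄₁ − x̄₂) = √(0.2011² + 0.3812²) = 0.4310 for independent samples with unequal variances.
With z* = 1.960, the margin is 1.960 × 0.4310 = 0.8448.
x̄₁ − x̄₂ = 24.3 − 21.8 = 2.5000; the interval is 2.5000 ± 0.8448 = (1.66, 3.34).

(1.66, 3.34)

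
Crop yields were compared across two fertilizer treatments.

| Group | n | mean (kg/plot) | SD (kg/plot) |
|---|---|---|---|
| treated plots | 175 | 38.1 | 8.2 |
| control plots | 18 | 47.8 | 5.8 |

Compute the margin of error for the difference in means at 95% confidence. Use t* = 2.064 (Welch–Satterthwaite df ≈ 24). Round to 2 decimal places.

Standard errors of each mean: 8.2/√175 = 0.6199 and 5.8/√18 = 1.3671.
SE(x̄₁ − x̄₂) = √(0.6199² + 1.3671²) = 1.5011 for independent samples with unequal variances.
With t* = 2.064, the margin is 2.064 × 1.5011 = 3.0983.

3.10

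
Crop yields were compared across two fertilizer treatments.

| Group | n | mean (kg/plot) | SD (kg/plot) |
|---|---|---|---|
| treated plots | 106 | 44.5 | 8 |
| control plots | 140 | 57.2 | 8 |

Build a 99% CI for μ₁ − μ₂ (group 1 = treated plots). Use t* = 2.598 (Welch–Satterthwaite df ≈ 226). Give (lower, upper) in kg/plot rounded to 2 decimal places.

SE₁ = s₁/√n₁ = 8/√106 = 0.7770; SE₂ = 8/√140 = 0.6761.
Independent samples, unequal variances: SE_diff = √(SE₁² + SE₂²) = √(0.603729 + 0.45711121) = 1.0300.
t* = 2.598, so margin of error = 2.598 × 1.0300 = 2.6759.
Difference in means = 44.5 − 57.2 = -12.7000.
-12.7000 ± 2.6759 → (-15.38, -10.02).

(-15.38, -10.02)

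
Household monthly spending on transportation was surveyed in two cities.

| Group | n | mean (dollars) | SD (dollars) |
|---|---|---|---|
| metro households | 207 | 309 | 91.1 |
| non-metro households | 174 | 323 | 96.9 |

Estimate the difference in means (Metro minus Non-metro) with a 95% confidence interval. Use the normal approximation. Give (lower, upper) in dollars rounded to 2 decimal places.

Standard errors of each mean: 91.1/√207 = 6.3319 and 96.9/√174 = 7.3460.
SE(x̄₁ − x̄₂) = √(6.3319² + 7.3460²) = 9.6983 for independent samples with unequal variances.
With z* = 1.960, the margin is 1.960 × 9.6983 = 19.0087.
x̄₁ − x̄₂ = 309 − 323 = -14.0000; the interval is -14.0000 ± 19.0087 = (-33.01, 5.01).

(-33.01, 5.01)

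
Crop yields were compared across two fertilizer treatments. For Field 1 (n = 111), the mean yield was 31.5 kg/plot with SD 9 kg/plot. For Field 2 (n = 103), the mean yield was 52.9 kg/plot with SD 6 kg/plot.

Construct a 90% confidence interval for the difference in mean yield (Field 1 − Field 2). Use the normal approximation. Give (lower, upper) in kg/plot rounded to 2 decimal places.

(-23.11, -19.69)

Standard errors of each mean: 9/√111 = 0.8542 and 6/√103 = 0.5912.
SE(x̄₁ − x̄₂) = √(0.8542² + 0.5912²) = 1.0388 for independent samples with unequal variances.
With z* = 1.645, the margin is 1.645 × 1.0388 = 1.7088.
x̄₁ − x̄₂ = 31.5 − 52.9 = -21.4000; the interval is -21.4000 ± 1.7088 = (-23.11, -19.69).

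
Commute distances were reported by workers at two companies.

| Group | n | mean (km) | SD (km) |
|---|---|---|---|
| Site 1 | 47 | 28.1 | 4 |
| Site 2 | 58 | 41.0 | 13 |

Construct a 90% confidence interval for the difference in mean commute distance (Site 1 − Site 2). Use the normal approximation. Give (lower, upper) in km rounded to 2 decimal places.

Per-group SEs: s₁/√n₁ = 4/√47 = 0.5835, s₂/√n₂ = 13/√58 = 1.7070.
Unpooled SE of the difference: √(0.34047225 + 2.913849) = 1.8040.
Margin of error = z* · SE = 1.645 × 1.8040 = 2.9676.
x̄₁ − x̄₂ = 28.1 − 41.0 = -12.9000.
CI: -12.9000 ± 2.9676 = (-15.87, -9.93).

(-15.87, -9.93)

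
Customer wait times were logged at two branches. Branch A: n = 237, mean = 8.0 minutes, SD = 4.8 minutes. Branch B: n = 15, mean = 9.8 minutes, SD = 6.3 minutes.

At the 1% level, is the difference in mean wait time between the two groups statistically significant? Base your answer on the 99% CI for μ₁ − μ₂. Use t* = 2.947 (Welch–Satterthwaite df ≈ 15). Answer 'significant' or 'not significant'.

not significant

Per-group SEs: s₁/√n₁ = 4.8/√237 = 0.3118, s₂/√n₂ = 6.3/√15 = 1.6267.
Unpooled SE of the difference: √(0.09721924 + 2.64615289) = 1.6563.
Margin of error = t* · SE = 2.947 × 1.6563 = 4.8811.
x̄₁ − x̄₂ = 8.0 − 9.8 = -1.8000.
CI: -1.8000 ± 4.8811 = (-6.6811, 3.0811).
The interval (-6.6811, 3.0811) contains 0, so the difference is not significant.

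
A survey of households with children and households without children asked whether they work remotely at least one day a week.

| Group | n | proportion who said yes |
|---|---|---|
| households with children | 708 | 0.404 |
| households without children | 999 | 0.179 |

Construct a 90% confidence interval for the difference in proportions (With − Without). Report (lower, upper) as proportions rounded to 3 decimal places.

(0.189, 0.261)

SE₁ = √(p̂₁(1−p̂₁)/n₁) = √(0.4040·0.5960/708) = 0.01844; SE₂ = √(0.1790·0.8210/999) = 0.01213.
Independent samples: SE of the difference = √(SE₁² + SE₂²) = √(0.0003400336 + 0.0001471369) = 0.02207.
z* for 90% confidence is 1.645, so the margin of error is 1.645 × 0.02207 = 0.03631.
Point estimate p̂₁ − p̂₂ = 0.4040 − 0.1790 = 0.2250.
0.2250 ± 0.03631 → (0.189, 0.261).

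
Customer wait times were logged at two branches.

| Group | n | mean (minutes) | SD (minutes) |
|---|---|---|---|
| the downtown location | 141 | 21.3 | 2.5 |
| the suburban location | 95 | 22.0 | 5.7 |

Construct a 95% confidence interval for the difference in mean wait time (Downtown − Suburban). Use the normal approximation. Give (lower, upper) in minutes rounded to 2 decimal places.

(-1.92, 0.52)

SE₁ = s₁/√n₁ = 2.5/√141 = 0.2105; SE₂ = 5.7/√95 = 0.5848.
Independent samples, unequal variances: SE_diff = √(SE₁² + SE₂²) = √(0.04431025 + 0.34199104) = 0.6215.
z* = 1.960, so margin of error = 1.960 × 0.6215 = 1.2181.
Difference in means = 21.3 − 22.0 = -0.7000.
-0.7000 ± 1.2181 → (-1.92, 0.52).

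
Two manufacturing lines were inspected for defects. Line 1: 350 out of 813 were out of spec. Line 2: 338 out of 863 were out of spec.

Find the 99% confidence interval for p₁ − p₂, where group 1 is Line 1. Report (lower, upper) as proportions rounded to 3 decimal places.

First, p̂₁ = 350/813 = 0.4305; p̂₂ = 338/863 = 0.3917.
The two standard errors are √(0.4305×0.5695/813) = 0.01737 and √(0.3917×0.6083/863) = 0.01662.
Because the samples are independent, SE_diff = √(0.01737² + 0.01662²) = 0.02404.
Using z* = 2.576 for 99%, ME = 2.576 × 0.02404 = 0.06193.
p̂₁ − p̂₂ = 0.0388; interval 0.0388 ± 0.06193 gives (-0.023, 0.101).

(-0.023, 0.101)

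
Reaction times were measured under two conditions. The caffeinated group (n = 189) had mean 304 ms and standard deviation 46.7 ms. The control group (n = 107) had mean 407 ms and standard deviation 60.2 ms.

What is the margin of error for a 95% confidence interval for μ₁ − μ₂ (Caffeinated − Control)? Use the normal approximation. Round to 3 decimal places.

Standard errors of each mean: 46.7/√189 = 3.3969 and 60.2/√107 = 5.8198.
SE(x̄₁ − x̄₂) = √(3.3969² + 5.8198²) = 6.7386 for independent samples with unequal variances.
With z* = 1.960, the margin is 1.960 × 6.7386 = 13.2077.

13.208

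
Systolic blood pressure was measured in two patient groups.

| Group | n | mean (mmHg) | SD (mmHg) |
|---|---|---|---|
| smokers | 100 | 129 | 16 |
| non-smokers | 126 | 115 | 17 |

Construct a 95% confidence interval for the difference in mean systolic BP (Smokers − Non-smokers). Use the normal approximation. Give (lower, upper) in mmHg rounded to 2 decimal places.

Per-group SEs: s₁/√n₁ = 16/√100 = 1.6000, s₂/√n₂ = 17/√126 = 1.5145.
Unpooled SE of the difference: √(2.56 + 2.29371025) = 2.2031.
Margin of error = z* · SE = 1.960 × 2.2031 = 4.3181.
x̄₁ − x̄₂ = 129 − 115 = 14.0000.
CI: 14.0000 ± 4.3181 = (9.68, 18.32).

(9.68, 18.32)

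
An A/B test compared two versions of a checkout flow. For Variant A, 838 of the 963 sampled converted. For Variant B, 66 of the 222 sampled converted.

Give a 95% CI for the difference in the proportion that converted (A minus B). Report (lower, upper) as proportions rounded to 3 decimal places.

(0.509, 0.637)

First, p̂₁ = 838/963 = 0.8702; p̂₂ = 66/222 = 0.2973.
The two standard errors are √(0.8702×0.1298/963) = 0.01083 and √(0.2973×0.7027/222) = 0.03068.
Because the samples are independent, SE_diff = √(0.01083² + 0.03068²) = 0.03254.
Using z* = 1.960 for 95%, ME = 1.960 × 0.03254 = 0.06378.
p̂₁ − p̂₂ = 0.5729; interval 0.5729 ± 0.06378 gives (0.509, 0.637).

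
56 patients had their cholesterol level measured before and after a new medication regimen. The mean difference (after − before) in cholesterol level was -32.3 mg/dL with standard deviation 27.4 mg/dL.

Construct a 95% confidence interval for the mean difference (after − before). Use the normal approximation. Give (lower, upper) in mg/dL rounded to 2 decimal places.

(-39.48, -25.12)

This is a matched-pairs design, so SE = s_d/√n = 27.4/√56 = 3.6615.
Margin = 1.960 × 3.6615 = 7.1765; the interval is -32.3 ± 7.1765 = (-39.48, -25.12).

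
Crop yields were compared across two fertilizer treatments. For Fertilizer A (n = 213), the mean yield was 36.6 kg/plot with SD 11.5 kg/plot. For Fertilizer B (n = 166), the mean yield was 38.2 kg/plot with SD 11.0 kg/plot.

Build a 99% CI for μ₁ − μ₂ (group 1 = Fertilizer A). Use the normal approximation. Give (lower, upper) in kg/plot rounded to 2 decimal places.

Per-group SEs: s₁/√n₁ = 11.5/√213 = 0.7880, s₂/√n₂ = 11.0/√166 = 0.8538.
Unpooled SE of the difference: √(0.620944 + 0.72897444) = 1.1619.
Margin of error = z* · SE = 2.576 × 1.1619 = 2.9931.
x̄₁ − x̄₂ = 36.6 − 38.2 = -1.6000.
CI: -1.6000 ± 2.9931 = (-4.59, 1.39).

(-4.59, 1.39)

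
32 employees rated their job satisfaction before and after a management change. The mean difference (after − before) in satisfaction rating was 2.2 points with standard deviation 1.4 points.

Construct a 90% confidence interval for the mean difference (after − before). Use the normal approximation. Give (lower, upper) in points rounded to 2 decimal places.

(1.79, 2.61)

This is a matched-pairs design, so SE = s_d/√n = 1.4/√32 = 0.2475.
Margin = 1.645 × 0.2475 = 0.4071; the interval is 2.2 ± 0.4071 = (1.79, 2.61).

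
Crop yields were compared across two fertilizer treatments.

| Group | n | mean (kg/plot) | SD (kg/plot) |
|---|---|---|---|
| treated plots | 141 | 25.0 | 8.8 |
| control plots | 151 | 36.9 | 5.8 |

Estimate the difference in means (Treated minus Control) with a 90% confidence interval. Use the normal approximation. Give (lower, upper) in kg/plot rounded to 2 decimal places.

Standard errors of each mean: 8.8/√141 = 0.7411 and 5.8/√151 = 0.4720.
SE(x̄₁ − x̄₂) = √(0.7411² + 0.4720²) = 0.8786 for independent samples with unequal variances.
With z* = 1.645, the margin is 1.645 × 0.8786 = 1.4453.
x̄₁ − x̄₂ = 25.0 − 36.9 = -11.9000; the interval is -11.9000 ± 1.4453 = (-13.35, -10.45).

(-13.35, -10.45)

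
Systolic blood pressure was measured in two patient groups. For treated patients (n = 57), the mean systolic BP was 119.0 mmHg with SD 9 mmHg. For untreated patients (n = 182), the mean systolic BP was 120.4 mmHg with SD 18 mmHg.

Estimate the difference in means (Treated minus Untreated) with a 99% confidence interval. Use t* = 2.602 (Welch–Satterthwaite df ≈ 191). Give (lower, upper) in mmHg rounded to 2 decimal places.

(-6.06, 3.26)

Per-group SEs: s₁/√n₁ = 9/√57 = 1.1921, s₂/√n₂ = 18/√182 = 1.3342.
Unpooled SE of the difference: √(1.42110241 + 1.78008964) = 1.7892.
Margin of error = t* · SE = 2.602 × 1.7892 = 4.6555.
x̄₁ − x̄₂ = 119.0 − 120.4 = -1.4000.
CI: -1.4000 ± 4.6555 = (-6.06, 3.26).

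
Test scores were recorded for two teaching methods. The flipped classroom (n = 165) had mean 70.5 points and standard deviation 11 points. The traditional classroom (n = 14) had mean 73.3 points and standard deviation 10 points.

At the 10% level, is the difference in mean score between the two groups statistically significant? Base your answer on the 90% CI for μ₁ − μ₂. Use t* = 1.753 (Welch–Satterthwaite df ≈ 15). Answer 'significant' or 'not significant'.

Standard errors of each mean: 11/√165 = 0.8563 and 10/√14 = 2.6726.
SE(x̄₁ − x̄₂) = √(0.8563² + 2.6726²) = 2.8064 for independent samples with unequal variances.
With t* = 1.753, the margin is 1.753 × 2.8064 = 4.9196.
x̄₁ − x̄₂ = 70.5 − 73.3 = -2.8000; the interval is -2.8000 ± 4.9196 = (-7.7196, 2.1196).
The interval (-7.7196, 2.1196) contains 0, so the difference is not significant.

not significant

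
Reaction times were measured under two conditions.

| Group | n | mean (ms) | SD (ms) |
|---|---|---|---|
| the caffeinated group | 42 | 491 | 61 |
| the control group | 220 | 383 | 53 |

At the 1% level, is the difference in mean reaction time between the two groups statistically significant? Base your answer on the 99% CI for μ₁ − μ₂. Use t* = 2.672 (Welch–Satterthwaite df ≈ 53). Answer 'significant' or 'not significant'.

significant

SE₁ = s₁/√n₁ = 61/√42 = 9.4125; SE₂ = 53/√220 = 3.5733.
Independent samples, unequal variances: SE_diff = √(SE₁² + SE₂²) = √(88.59515625 + 12.76847289) = 10.0680.
t* = 2.672, so margin of error = 2.672 × 10.0680 = 26.9017.
Difference in means = 491 − 383 = 108.0000.
108.0000 ± 26.9017 → (81.0983, 134.9017).
The interval (81.0983, 134.9017) does not contain 0, so the difference is significant.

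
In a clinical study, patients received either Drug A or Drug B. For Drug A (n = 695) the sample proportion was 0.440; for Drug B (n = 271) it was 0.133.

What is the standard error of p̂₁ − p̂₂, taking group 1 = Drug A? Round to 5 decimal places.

0.02793

The two standard errors are √(0.4400×0.5600/695) = 0.01883 and √(0.1330×0.8670/271) = 0.02063.
Because the samples are independent, SE_diff = √(0.01883² + 0.02063²) = 0.02793.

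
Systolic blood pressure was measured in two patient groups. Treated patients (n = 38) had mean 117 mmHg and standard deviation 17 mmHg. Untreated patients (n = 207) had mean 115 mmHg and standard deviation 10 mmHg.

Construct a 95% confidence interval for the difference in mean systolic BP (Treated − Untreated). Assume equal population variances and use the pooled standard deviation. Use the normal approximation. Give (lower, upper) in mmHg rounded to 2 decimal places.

(-1.93, 5.93)

Pooled variance s_p² = [37·17² + 206·10²] / (38+207−2) = 128.7778, so s_p = 11.3480.
SE_diff = s_p·√(1/n₁ + 1/n₂) = 11.3480·√(1/38 + 1/207) = 2.0027.
z* = 1.960; margin = 1.960 × 2.0027 = 3.9253.
Difference = 117 − 115 = 2.0000.
2.0000 ± 3.9253 → (-1.93, 5.93).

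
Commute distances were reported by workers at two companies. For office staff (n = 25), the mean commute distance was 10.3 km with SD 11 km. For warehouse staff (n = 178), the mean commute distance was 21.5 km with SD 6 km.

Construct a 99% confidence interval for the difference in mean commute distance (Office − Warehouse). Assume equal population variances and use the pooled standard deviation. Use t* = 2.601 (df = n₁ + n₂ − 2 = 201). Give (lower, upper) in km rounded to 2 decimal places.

s_p = √[((n₁−1)s₁² + (n₂−1)s₂²)/(n₁+n₂−2)] = √[(24·11² + 177·6²)/201] = 6.7933.
SE = 6.7933·√(1/25 + 1/178) = 1.4509.
With t* = 2.601, margin = 2.601 × 1.4509 = 3.7738.
x̄₁ − x̄₂ = 10.3 − 21.5 = -11.2000; interval -11.2000 ± 3.7738 = (-14.97, -7.43).

(-14.97, -7.43)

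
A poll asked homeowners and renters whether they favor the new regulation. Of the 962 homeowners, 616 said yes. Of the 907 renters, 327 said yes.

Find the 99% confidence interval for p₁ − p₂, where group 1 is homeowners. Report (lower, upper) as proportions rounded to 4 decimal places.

(0.2226, 0.3370)

First, p̂₁ = 616/962 = 0.6403; p̂₂ = 327/907 = 0.3605.
The two standard errors are √(0.6403×0.3597/962) = 0.01547 and √(0.3605×0.6395/907) = 0.01594.
Because the samples are independent, SE_diff = √(0.01547² + 0.01594²) = 0.02221.
Using z* = 2.576 for 99%, ME = 2.576 × 0.02221 = 0.05721.
p̂₁ − p̂₂ = 0.2798; interval 0.2798 ± 0.05721 gives (0.2226, 0.3370).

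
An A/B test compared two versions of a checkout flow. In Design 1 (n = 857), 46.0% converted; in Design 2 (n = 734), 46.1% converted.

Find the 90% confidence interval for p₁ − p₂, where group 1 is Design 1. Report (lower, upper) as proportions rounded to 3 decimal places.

(-0.042, 0.040)

Each SE is √(p̂(1−p̂)/n): √(0.4600·0.5400/857) = 0.01702 and √(0.4610·0.5390/734) = 0.01840.
SE(p̂₁ − p̂₂) = √(SE₁² + SE₂²) = √(0.0002896804 + 0.00033856) = 0.02506, since the two samples are independent.
At 90% confidence z* = 1.645; margin = 1.645 × 0.02506 = 0.04122.
The difference is 0.4600 − 0.4610 = -0.0010, so the interval is -0.0010 ± 0.04122 = (-0.042, 0.040).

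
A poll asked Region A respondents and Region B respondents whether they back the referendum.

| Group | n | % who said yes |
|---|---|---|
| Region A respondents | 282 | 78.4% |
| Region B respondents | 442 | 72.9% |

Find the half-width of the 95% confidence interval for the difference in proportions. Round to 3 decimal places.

0.063

SE₁ = √(p̂₁(1−p̂₁)/n₁) = √(0.7840·0.2160/282) = 0.02451; SE₂ = √(0.7290·0.2710/442) = 0.02114.
Independent samples: SE of the difference = √(SE₁² + SE₂²) = √(0.0006007401 + 0.0004468996) = 0.03237.
z* for 95% confidence is 1.960, so the margin of error is 1.960 × 0.03237 = 0.06345.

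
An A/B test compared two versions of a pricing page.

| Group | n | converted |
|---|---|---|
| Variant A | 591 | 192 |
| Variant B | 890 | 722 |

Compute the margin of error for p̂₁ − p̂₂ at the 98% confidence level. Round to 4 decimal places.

0.0542

p̂₁ = 192/591 = 0.3249 and p̂₂ = 722/890 = 0.8112.
SE₁ = √(p̂₁(1−p̂₁)/n₁) = √(0.3249·0.6751/591) = 0.01926; SE₂ = √(0.8112·0.1888/890) = 0.01312.
Independent samples: SE of the difference = √(SE₁² + SE₂²) = √(0.0003709476 + 0.0001721344) = 0.02330.
z* for 98% confidence is 2.326, so the margin of error is 2.326 × 0.02330 = 0.05420.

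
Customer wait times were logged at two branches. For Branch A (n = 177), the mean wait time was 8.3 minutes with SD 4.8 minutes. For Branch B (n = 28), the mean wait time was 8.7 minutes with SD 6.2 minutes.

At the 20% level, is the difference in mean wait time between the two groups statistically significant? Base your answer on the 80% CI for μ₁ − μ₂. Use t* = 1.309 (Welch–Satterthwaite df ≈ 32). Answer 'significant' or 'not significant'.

Per-group SEs: s₁/√n₁ = 4.8/√177 = 0.3608, s₂/√n₂ = 6.2/√28 = 1.1717.
Unpooled SE of the difference: √(0.13017664 + 1.37288089) = 1.2260.
Margin of error = t* · SE = 1.309 × 1.2260 = 1.6048.
x̄₁ − x̄₂ = 8.3 − 8.7 = -0.4000.
CI: -0.4000 ± 1.6048 = (-2.0048, 1.2048).
The interval (-2.0048, 1.2048) contains 0, so the difference is not significant.

not significant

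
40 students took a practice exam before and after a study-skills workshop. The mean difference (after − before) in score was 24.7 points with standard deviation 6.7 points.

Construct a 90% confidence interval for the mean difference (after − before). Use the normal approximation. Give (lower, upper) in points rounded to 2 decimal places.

(22.96, 26.44)

This is a matched-pairs design, so SE = s_d/√n = 6.7/√40 = 1.0594.
Margin = 1.645 × 1.0594 = 1.7427; the interval is 24.7 ± 1.7427 = (22.96, 26.44).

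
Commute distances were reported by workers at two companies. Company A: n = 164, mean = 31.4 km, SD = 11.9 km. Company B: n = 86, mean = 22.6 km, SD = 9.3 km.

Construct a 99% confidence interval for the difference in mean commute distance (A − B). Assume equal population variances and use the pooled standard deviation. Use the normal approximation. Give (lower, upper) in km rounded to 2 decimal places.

s_p = √[((n₁−1)s₁² + (n₂−1)s₂²)/(n₁+n₂−2)] = √[(163·11.9² + 85·9.3²)/248] = 11.0778.
SE = 11.0778·√(1/164 + 1/86) = 1.4749.
With z* = 2.576, margin = 2.576 × 1.4749 = 3.7993.
x̄₁ − x̄₂ = 31.4 − 22.6 = 8.8000; interval 8.8000 ± 3.7993 = (5.00, 12.60).

(5.00, 12.60)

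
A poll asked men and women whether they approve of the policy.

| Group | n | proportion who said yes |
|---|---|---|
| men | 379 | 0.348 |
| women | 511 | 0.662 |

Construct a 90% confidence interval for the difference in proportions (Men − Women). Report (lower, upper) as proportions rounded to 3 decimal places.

(-0.367, -0.261)

Each SE is √(p̂(1−p̂)/n): √(0.3480·0.6520/379) = 0.02447 and √(0.6620·0.3380/511) = 0.02093.
SE(p̂₁ − p̂₂) = √(SE₁² + SE₂²) = √(0.0005987809 + 0.0004380649) = 0.03220, since the two samples are independent.
At 90% confidence z* = 1.645; margin = 1.645 × 0.03220 = 0.05297.
The difference is 0.3480 − 0.6620 = -0.3140, so the interval is -0.3140 ± 0.05297 = (-0.367, -0.261).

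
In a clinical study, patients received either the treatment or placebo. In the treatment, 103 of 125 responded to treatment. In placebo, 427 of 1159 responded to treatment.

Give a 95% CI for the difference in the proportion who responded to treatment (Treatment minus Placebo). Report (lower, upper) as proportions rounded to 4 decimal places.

Sample proportions: 103/125 = 0.8240, 427/1159 = 0.3684.
Each SE is √(p̂(1−p̂)/n): √(0.8240·0.1760/125) = 0.03406 and √(0.3684·0.6316/1159) = 0.01417.
SE(p̂₁ − p̂₂) = √(SE₁² + SE₂²) = √(0.0011600836 + 0.0002007889) = 0.03689, since the two samples are independent.
At 95% confidence z* = 1.960; margin = 1.960 × 0.03689 = 0.07230.
The difference is 0.8240 − 0.3684 = 0.4556, so the interval is 0.4556 ± 0.07230 = (0.3833, 0.5279).

(0.3833, 0.5279)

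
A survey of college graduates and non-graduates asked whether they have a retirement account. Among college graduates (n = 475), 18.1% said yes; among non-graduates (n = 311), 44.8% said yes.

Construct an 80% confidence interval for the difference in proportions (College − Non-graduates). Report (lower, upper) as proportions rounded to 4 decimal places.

SE₁ = √(p̂₁(1−p̂₁)/n₁) = √(0.1810·0.8190/475) = 0.01767; SE₂ = √(0.4480·0.5520/311) = 0.02820.
Independent samples: SE of the difference = √(SE₁² + SE₂²) = √(0.0003122289 + 0.00079524) = 0.03328.
z* for 80% confidence is 1.282, so the margin of error is 1.282 × 0.03328 = 0.04266.
Point estimate p̂₁ − p̂₂ = 0.1810 − 0.4480 = -0.2670.
-0.2670 ± 0.04266 → (-0.3097, -0.2243).

(-0.3097, -0.2243)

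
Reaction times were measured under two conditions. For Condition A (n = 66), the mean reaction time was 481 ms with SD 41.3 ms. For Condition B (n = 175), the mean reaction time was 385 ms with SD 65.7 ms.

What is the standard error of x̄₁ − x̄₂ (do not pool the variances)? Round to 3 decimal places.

SE₁ = s₁/√n₁ = 41.3/√66 = 5.0837; SE₂ = 65.7/√175 = 4.9665.
Independent samples, unequal variances: SE_diff = √(SE₁² + SE₂²) = √(25.84400569 + 24.66612225) = 7.1070.

7.107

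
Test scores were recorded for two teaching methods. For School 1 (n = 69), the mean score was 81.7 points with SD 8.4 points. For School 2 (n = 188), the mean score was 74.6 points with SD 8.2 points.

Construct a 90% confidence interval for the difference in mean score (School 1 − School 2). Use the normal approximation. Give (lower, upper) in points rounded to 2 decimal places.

(5.17, 9.03)

Standard errors of each mean: 8.4/√69 = 1.0112 and 8.2/√188 = 0.5980.
SE(x̄₁ − x̄₂) = √(1.0112² + 0.5980²) = 1.1748 for independent samples with unequal variances.
With z* = 1.645, the margin is 1.645 × 1.1748 = 1.9325.
x̄₁ − x̄₂ = 81.7 − 74.6 = 7.1000; the interval is 7.1000 ± 1.9325 = (5.17, 9.03).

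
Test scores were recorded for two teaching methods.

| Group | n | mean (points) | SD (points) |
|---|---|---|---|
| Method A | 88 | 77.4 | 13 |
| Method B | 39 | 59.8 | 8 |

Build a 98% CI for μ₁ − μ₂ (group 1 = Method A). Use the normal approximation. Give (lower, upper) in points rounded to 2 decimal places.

SE₁ = s₁/√n₁ = 13/√88 = 1.3858; SE₂ = 8/√39 = 1.2810.
Independent samples, unequal variances: SE_diff = √(SE₁² + SE₂²) = √(1.92044164 + 1.640961) = 1.8872.
z* = 2.326, so margin of error = 2.326 × 1.8872 = 4.3896.
Difference in means = 77.4 − 59.8 = 17.6000.
17.6000 ± 4.3896 → (13.21, 21.99).

(13.21, 21.99)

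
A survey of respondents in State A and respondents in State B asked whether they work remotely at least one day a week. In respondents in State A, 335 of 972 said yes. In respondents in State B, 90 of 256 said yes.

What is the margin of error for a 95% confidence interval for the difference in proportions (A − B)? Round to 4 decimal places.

0.0657

Sample proportions: 335/972 = 0.3447, 90/256 = 0.3516.
Each SE is √(p̂(1−p̂)/n): √(0.3447·0.6553/972) = 0.01524 and √(0.3516·0.6484/256) = 0.02984.
SE(p̂₁ − p̂₂) = √(SE₁² + SE₂²) = √(0.0002322576 + 0.0008904256) = 0.03351, since the two samples are independent.
At 95% confidence z* = 1.960; margin = 1.960 × 0.03351 = 0.06568.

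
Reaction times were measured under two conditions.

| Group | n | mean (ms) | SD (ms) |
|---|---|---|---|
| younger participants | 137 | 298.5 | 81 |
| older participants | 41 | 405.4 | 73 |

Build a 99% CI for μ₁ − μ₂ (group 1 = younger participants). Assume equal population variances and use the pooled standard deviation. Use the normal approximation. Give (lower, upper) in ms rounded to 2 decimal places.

Pooled variance s_p² = [136·81² + 40·73²] / (137+41−2) = 6281.0000, so s_p = 79.2528.
SE_diff = s_p·√(1/n₁ + 1/n₂) = 79.2528·√(1/137 + 1/41) = 14.1082.
z* = 2.576; margin = 2.576 × 14.1082 = 36.3427.
Difference = 298.5 − 405.4 = -106.9000.
-106.9000 ± 36.3427 → (-143.24, -70.56).

(-143.24, -70.56)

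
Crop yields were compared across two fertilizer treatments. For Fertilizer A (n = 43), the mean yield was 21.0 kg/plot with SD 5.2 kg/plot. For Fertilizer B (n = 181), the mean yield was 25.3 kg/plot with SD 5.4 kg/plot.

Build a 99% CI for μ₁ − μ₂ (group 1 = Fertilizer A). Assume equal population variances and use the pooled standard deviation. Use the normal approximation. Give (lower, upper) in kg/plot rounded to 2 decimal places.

s_p = √[((n₁−1)s₁² + (n₂−1)s₂²)/(n₁+n₂−2)] = √[(42·5.2² + 180·5.4²)/222] = 5.3627.
SE = 5.3627·√(1/43 + 1/181) = 0.9098.
With z* = 2.576, margin = 2.576 × 0.9098 = 2.3436.
x̄₁ − x̄₂ = 21.0 − 25.3 = -4.3000; interval -4.3000 ± 2.3436 = (-6.64, -1.96).

(-6.64, -1.96)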